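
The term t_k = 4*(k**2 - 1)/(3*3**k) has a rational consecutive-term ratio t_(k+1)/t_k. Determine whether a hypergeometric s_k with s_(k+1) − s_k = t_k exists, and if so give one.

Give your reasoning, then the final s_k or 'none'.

Step 1: r(k) = k*(k + 2)/(3*(k**2 - 1)).
Factor: A=1/3; B=1; C=k**2 - 1.
Need (1/3)·f(k+1) − (1)·f(k) = k**2 - 1.
d = 2 from the (0,0,2) case.
Match coefficients ⇒ f(k) = -3*k*(k + 1)/2.
Get s_k = R·t_k = 2*k*(-k - 1)/3**k with R(k) = B(k−1)f(k)/C(k) = -3*k/(2*(k - 1)).
s_(k+1) − s_k = 4*(k**2 - 1)/(3*3**k) = t_k.

s_k = 2*k*(-k - 1)/3**k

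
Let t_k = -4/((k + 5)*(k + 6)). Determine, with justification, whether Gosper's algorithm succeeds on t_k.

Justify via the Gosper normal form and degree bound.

Yes. s_k = -4*k/(5*k + 25).

Ratio r(k) = (k + 5)/(k + 7).
A = k + 5, B = k + 7, C = 1.
Solve (k + 5)·f(k+1) − (k + 6)·f(k) = 1.
Bound: deg f ≤ 1.
A polynomial solution: f(k) = k/5.
Certificate R = B(k−1)f/C = k*(k + 6)/5 gives s_k = -4*k/(5*k + 25).
Δs = -4/(k**2 + 11*k + 30), as required.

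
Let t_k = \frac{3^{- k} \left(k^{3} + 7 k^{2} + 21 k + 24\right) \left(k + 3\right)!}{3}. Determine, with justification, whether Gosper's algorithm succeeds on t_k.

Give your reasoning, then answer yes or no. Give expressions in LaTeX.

Yes. s_k = 3^{- k} \left(k + 2\right)^{2} \left(k + 3\right)!.

t_(k+1)/t_k = (k**4 + 14*k**3 + 78*k**2 + 205*k + 212)/(3*(k**3 + 7*k**2 + 21*k + 24)).
Gosper form: A/B · C(k+1)/C(k) with A=k/3 + 4/3, B=1, C=k**3 + 7*k**2 + 21*k + 24.
Need (k/3 + 4/3)·f(k+1) − (1)·f(k) = k**3 + 7*k**2 + 21*k + 24.
Bound: deg f ≤ 2.
Solving with deg f ≤ 2: f(k) = 3*(k + 2)**2.
Then R = B(k−1)f/C = 3*(k + 2)**2/(k**3 + 7*k**2 + 21*k + 24), so s_k = R(k)·t_k = (k + 2)**2*factorial(k + 3)/3**k.
Δs = (k**3 + 7*k**2 + 21*k + 24)*factorial(k + 3)/(3*3**k), as required.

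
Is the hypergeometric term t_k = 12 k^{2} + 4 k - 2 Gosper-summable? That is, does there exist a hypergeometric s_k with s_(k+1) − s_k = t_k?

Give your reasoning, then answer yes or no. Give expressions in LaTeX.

Compute t_(k+1)/t_k: get (6*k**2 + 14*k + 7)/(6*k**2 + 2*k - 1).
A = 1, B = 1, C = k**2 + k/3 - 1/6.
Need (1)·f(k+1) − (1)·f(k) = k**2 + k/3 - 1/6.
deg f ≤ 3 (via 0,0,2).
A polynomial solution: f(k) = k*(2*k**2 - 2*k - 1)/6.
Then R = B(k−1)f/C = k*(2*k**2 - 2*k - 1)/(6*k**2 + 2*k - 1), so s_k = R(k)·t_k = 2*k*(2*k**2 - 2*k - 1).
Check: Δs_k = 12*k**2 + 4*k - 2. ✓

Yes. s_k = 2 k \left(2 k^{2} - 2 k - 1\right).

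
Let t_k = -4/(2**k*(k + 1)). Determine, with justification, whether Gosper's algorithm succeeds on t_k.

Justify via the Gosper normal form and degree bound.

Compute t_(k+1)/t_k: get (k + 1)/(2*(k + 2)).
Normal form (A,B,C) = (k/2 + 1/2, k + 2, 1).
f must satisfy (k/2 + 1/2)·f(k+1) − (k + 1)·f(k) = 1.
Degrees (1,1,0) ⇒ d ≤ -1.
Negative degree bound (-1): no f exists, t_k not Gosper-summable.

No. Not Gosper-summable.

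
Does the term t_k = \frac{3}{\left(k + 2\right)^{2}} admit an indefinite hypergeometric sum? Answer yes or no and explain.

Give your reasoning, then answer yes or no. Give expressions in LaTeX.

Step 1: r(k) = (k + 2)**2/(k + 3)**2.
So A=k**2 + 4*k + 4 and B=k**2 + 6*k + 9, with C=1.
Need (k**2 + 4*k + 4)·f(k+1) − (k**2 + 4*k + 4)·f(k) = 1.
From deg A=2, deg B=2, deg C=0: d=0.
Generic f = c0 gives residual -1; -1 = 0 cannot hold, so t_k is not Gosper-summable.

No; the coefficient equations for f are inconsistent.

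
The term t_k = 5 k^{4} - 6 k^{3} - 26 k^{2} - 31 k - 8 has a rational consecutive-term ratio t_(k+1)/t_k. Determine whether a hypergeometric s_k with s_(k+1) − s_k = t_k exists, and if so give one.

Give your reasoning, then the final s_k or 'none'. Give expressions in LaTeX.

s_k = k \left(k^{4} - 4 k^{3} - 4 k^{2} - 4 k + 3\right)

Step 1: r(k) = (5*k**4 + 14*k**3 - 14*k**2 - 81*k - 66)/(5*k**4 - 6*k**3 - 26*k**2 - 31*k - 8).
Gosper form: A/B · C(k+1)/C(k) with A=1, B=1, C=k**4 - 6*k**3/5 - 26*k**2/5 - 31*k/5 - 8/5.
f must satisfy (1)·f(k+1) − (1)·f(k) = k**4 - 6*k**3/5 - 26*k**2/5 - 31*k/5 - 8/5.
deg f ≤ 5 (via 0,0,4).
Solving with deg f ≤ 5: f(k) = k*(k**4 - 4*k**3 - 4*k**2 - 4*k + 3)/5.
So s_k = (B(k−1)f/C)·t_k = (k*(k**4 - 4*k**3 - 4*k**2 - 4*k + 3)/(5*k**4 - 6*k**3 - 26*k**2 - 31*k - 8))·t_k = k*(k**4 - 4*k**3 - 4*k**2 - 4*k + 3).
Verify: 5*k**4 - 6*k**3 - 26*k**2 - 31*k - 8 matches t_k.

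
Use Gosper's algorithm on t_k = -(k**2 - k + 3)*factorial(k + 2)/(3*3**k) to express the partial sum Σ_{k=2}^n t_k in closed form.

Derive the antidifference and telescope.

S(n) = -3**(-n - 1)*(n - 1)*factorial(n + 3)

r(k) = (k + 3)*(-k + (k + 1)**2 + 2)/(3*(k**2 - k + 3)) after simplifying.
Take A(k)=k/3 + 1, B(k)=1, C(k)=k**2 - k + 3.
Need (k/3 + 1)·f(k+1) − (1)·f(k) = k**2 - k + 3.
From deg A=1, deg B=0, deg C=2: d=1.
Solve for f: f(k) = 3*(k - 2) (degree 1 ≤ 1).
R(k) = B(k−1)·f(k)/C(k) = 3*(k - 2)/(k**2 - k + 3); s_k = R·t_k = -(k - 2)*factorial(k + 2)/3**k.
Δs = -(k**2 - k + 3)*factorial(k + 2)/(3*3**k), as required.
Evaluate: s_(n+1) = -3**(-n - 1)*(n - 1)*factorial(n + 3); subtract s_(2) = 0 ⇒ S(n) = -3**(-n - 1)*(n - 1)*factorial(n + 3).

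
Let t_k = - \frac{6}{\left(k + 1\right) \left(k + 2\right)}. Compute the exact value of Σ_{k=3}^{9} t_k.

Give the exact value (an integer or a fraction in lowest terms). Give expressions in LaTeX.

Σ = -21/22

Ratio r(k) = (k + 1)/(k + 3).
Take A(k)=k + 1, B(k)=k + 3, C(k)=1.
f must satisfy (k + 1)·f(k+1) − (k + 2)·f(k) = 1.
Bound: deg f ≤ 1.
Match coefficients ⇒ f(k) = k.
Then R = B(k−1)f/C = k*(k + 2), so s_k = R(k)·t_k = -6*k/(k + 1).
s_(k+1) − s_k = -6/(k**2 + 3*k + 2) = t_k.
Telescoping: Σ = s_(10) − s_(3) = -60/11 − (-9/2) = -21/22.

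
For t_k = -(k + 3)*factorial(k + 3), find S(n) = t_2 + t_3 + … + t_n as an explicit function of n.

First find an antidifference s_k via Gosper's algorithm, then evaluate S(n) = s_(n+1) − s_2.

The ratio is (k + 4)**2/(k + 3).
Factor: A=k + 4; B=1; C=k + 3.
Set up (k + 4)·f(k+1) − (1)·f(k) − (k + 3) = 0.
Degrees (1,0,1) ⇒ d ≤ 0.
Match coefficients ⇒ f(k) = 1.
Certificate R = B(k−1)f/C = 1/(k + 3) gives s_k = -factorial(k + 3).
Verify: -(k + 3)*factorial(k + 3) matches t_k.
Telescope: S(n) = s_(n+1) − s_(2) = -factorial(n + 4) − (-120) = 120 - factorial(n + 4).

S(n) = 120 - factorial(n + 4)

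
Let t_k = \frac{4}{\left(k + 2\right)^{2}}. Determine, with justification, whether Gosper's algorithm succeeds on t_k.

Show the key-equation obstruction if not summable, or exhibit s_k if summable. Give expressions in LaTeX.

No — key equation has no polynomial f.

Step 1: r(k) = (k + 2)**2/(k + 3)**2.
Take A(k)=k**2 + 4*k + 4, B(k)=k**2 + 6*k + 9, C(k)=1.
f must satisfy (k**2 + 4*k + 4)·f(k+1) − (k**2 + 4*k + 4)·f(k) = 1.
Degrees (2,2,0) ⇒ d ≤ 0.
f = c0 ⇒ A·f(k+1) − B(k−1)·f(k) − C = -1. The system {-1 = 0} is inconsistent; no antidifference.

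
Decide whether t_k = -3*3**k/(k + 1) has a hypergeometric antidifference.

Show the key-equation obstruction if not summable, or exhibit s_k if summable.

r(k) = 3*(k + 1)/(k + 2) after simplifying.
So A=3*k + 3 and B=k + 2, with C=1.
Solve (3*k + 3)·f(k+1) − (k + 1)·f(k) = 1.
From deg A=1, deg B=1, deg C=0: d=-1.
Negative degree bound (-1): no f exists, t_k not Gosper-summable.

No. Not Gosper-summable.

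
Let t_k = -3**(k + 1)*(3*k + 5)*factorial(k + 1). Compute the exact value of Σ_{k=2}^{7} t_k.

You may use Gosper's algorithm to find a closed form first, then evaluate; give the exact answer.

r(k) = 3*(k + 2)*(3*k + 8)/(3*k + 5) after simplifying.
Gosper form: A/B · C(k+1)/C(k) with A=3*k + 6, B=1, C=k + 5/3.
Set up (3*k + 6)·f(k+1) − (1)·f(k) − (k + 5/3) = 0.
d = 0 from the (1,0,1) case.
Solving with deg f ≤ 0: f(k) = 1/3.
Certificate R = B(k−1)f/C = 1/(3*k + 5) gives s_k = -3**(k + 1)*factorial(k + 1).
s_(k+1) − s_k = -3**(k + 1)*(3*k + 5)*factorial(k + 1) = t_k.
Σ_(k=2)^(7) t_k = s_(8) − s_(2) = -7142567040 − (-162) = -7142566878.

Σ = -7142566878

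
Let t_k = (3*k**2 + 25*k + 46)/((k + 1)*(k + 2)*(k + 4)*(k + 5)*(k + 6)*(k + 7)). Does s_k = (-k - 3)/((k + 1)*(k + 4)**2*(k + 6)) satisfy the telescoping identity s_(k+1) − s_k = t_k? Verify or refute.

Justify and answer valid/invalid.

Invalid: residual (-4*k**3 - 51*k**2 - 205*k - 254)/(k**8 + 34*k**7 + 492*k**6 + 3942*k**5 + 19023*k**4 + 56184*k**3 + 98084*k**2 + 91040*k + 33600) ≠ 0.

s_(k+1) = (-k - 4)/((k + 2)*(k + 5)**2*(k + 7))
s_(k+1) − s_k = -(k + 4)/((k + 2)*(k + 5)**2*(k + 7)) + (k + 3)/((k + 1)*(k + 4)**2*(k + 6))
(s_(k+1) − s_k) − t_k = (-4*k**3 - 51*k**2 - 205*k - 254)/(k**8 + 34*k**7 + 492*k**6 + 3942*k**5 + 19023*k**4 + 56184*k**3 + 98084*k**2 + 91040*k + 33600)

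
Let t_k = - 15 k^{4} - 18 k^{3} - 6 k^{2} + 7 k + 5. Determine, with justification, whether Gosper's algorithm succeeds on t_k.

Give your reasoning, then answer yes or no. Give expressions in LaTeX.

Yes. s_k = k \left(- 3 k^{4} + 3 k^{3} + 2 k^{2} + 2 k + 1\right).

Compute t_(k+1)/t_k: get (15*k**4 + 78*k**3 + 150*k**2 + 119*k + 27)/(15*k**4 + 18*k**3 + 6*k**2 - 7*k - 5).
Take A(k)=1, B(k)=1, C(k)=k**4 + 6*k**3/5 + 2*k**2/5 - 7*k/15 - 1/3.
Key eq: (1)·f(k+1) = (1)·f(k) + (k**4 + 6*k**3/5 + 2*k**2/5 - 7*k/15 - 1/3).
deg f ≤ 5 (via 0,0,4).
Solve for f: f(k) = k*(3*k**4 - 3*k**3 - 2*k**2 - 2*k - 1)/15 (degree 5 ≤ 5).
R(k) = B(k−1)·f(k)/C(k) = k*(3*k**4 - 3*k**3 - 2*k**2 - 2*k - 1)/(15*k**4 + 18*k**3 + 6*k**2 - 7*k - 5); s_k = R·t_k = k*(-3*k**4 + 3*k**3 + 2*k**2 + 2*k + 1).
Δs = -15*k**4 - 18*k**3 - 6*k**2 + 7*k + 5, as required.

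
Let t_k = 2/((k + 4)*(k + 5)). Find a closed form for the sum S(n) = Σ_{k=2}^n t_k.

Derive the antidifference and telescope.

Step 1: r(k) = (k + 4)/(k + 6).
Factor: A=k + 4; B=k + 6; C=1.
Key eq: (k + 4)·f(k+1) = (k + 5)·f(k) + (1).
d = 1 from the (1,1,0) case.
A polynomial solution: f(k) = k/4.
Then R = B(k−1)f/C = k*(k + 5)/4, so s_k = R(k)·t_k = k/(2*(k + 4)).
Check: Δs_k = 2/(k**2 + 9*k + 20). ✓
Σ_(k=2)^n t_k = s_(n+1) − s_(2) = ((n + 1)/(2*(n + 5))) − (1/6), i.e. (n - 1)/(3*(n + 5)).

S(n) = (n - 1)/(3*(n + 5))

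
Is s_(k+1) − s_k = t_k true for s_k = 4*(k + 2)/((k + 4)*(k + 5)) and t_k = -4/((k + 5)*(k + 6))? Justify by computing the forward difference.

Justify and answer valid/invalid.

s_(k+1) = 4*(k + 3)/((k + 5)*(k + 6))
s_(k+1) − s_k = -4*k/(k**3 + 15*k**2 + 74*k + 120)
(s_(k+1) − s_k) − t_k = 16/(k**3 + 15*k**2 + 74*k + 120)

Invalid: residual 16/(k**3 + 15*k**2 + 74*k + 120) ≠ 0.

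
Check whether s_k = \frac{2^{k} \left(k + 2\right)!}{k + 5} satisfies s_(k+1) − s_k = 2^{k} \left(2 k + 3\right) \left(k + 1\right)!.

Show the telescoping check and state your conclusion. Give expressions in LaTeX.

s_(k+1) = 2**(k + 1)*factorial(k + 3)/(k + 6)
s_(k+1) − s_k = 2**k*(2*k**2 + 15*k + 24)*factorial(k + 2)/((k + 5)*(k + 6))
(s_(k+1) − s_k) − t_k = -3*2**k*(2*k**2 + 13*k + 14)*factorial(k + 1)/((k + 5)*(k + 6))

Invalid: residual - \frac{3 \cdot 2^{k} \left(2 k^{2} + 13 k + 14\right) \left(k + 1\right)!}{\left(k + 5\right) \left(k + 6\right)} ≠ 0.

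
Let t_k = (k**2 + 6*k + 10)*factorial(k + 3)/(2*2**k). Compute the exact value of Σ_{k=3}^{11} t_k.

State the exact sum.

t_(k+1)/t_k = (k + 4)*(6*k + (k + 1)**2 + 16)/(2*(k**2 + 6*k + 10)).
So A=k/2 + 2 and B=1, with C=k**2 + 6*k + 10.
Key eq: (k/2 + 2)·f(k+1) = (1)·f(k) + (k**2 + 6*k + 10).
deg f ≤ 1 (via 1,0,2).
Solving with deg f ≤ 1: f(k) = 2*(k + 3).
Then R = B(k−1)f/C = 2*(k + 3)/(k**2 + 6*k + 10), so s_k = R(k)·t_k = (k + 3)*factorial(k + 3)/2**k.
s_(k+1) − s_k = (k**2 + 6*k + 10)*factorial(k + 3)/(2*2**k) = t_k.
Telescoping: Σ = s_(12) − s_(3) = 9577693125/2 − (540) = 9577692045/2.

Σ = 9577692045/2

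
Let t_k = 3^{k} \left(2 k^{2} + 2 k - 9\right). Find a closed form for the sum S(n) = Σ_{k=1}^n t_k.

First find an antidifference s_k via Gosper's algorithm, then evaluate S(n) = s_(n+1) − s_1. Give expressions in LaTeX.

r(k) = 3*(2*k**2 + 6*k - 5)/(2*k**2 + 2*k - 9) after simplifying.
Normal form (A,B,C) = (3, 1, k**2 + k - 9/2).
Set up (3)·f(k+1) − (1)·f(k) − (k**2 + k - 9/2) = 0.
deg f ≤ 2 (via 0,0,2).
Coefficient equations give f(k) = (k - 3)*(k + 1)/2.
So s_k = (B(k−1)f/C)·t_k = ((k - 3)*(k + 1)/(2*k**2 + 2*k - 9))·t_k = 3**k*(k**2 - 2*k - 3).
s_(k+1) − s_k = 3**k*(2*k**2 + 2*k - 9) = t_k.
s_(n+1) = 3**(n + 1)*(n**2 - 4) and s_(1) = -12, so S(n) = 3*3**n*n**2 - 12*3**n + 12.

S(n) = 3 \cdot 3^{n} n^{2} - 12 \cdot 3^{n} + 12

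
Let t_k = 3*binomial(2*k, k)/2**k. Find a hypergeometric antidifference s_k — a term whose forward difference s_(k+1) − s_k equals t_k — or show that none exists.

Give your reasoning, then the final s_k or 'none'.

r(k) = (2*k + 1)/(k + 1) after simplifying.
A = 2*k + 1, B = k + 1, C = 1.
Set up (2*k + 1)·f(k+1) − (k)·f(k) − (1) = 0.
deg f ≤ -1 (via 1,1,0).
deg f ≤ -1 is impossible — no certificate.

not Gosper-summable; s_k does not exist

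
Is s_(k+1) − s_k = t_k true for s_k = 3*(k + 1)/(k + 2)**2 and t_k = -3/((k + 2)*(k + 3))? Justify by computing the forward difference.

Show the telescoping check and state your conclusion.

Invalid: residual 3*(2*k + 5)/(k**4 + 10*k**3 + 37*k**2 + 60*k + 36) ≠ 0.

s_(k+1) = 3*(k + 2)/(k + 3)**2
s_(k+1) − s_k = 3*(-(k + 1)*(k + 3)**2 + (k + 2)**3)/((k + 2)**2*(k + 3)**2)
(s_(k+1) − s_k) − t_k = 3*(2*k + 5)/(k**4 + 10*k**3 + 37*k**2 + 60*k + 36)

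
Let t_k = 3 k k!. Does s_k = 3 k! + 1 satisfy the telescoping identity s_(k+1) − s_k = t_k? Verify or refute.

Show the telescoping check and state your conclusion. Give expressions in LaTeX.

Valid — Δs_k = t_k.

s_(k+1) = 3*factorial(k + 1) + 1
s_(k+1) − s_k = 3*k*factorial(k)
(s_(k+1) − s_k) − t_k = 0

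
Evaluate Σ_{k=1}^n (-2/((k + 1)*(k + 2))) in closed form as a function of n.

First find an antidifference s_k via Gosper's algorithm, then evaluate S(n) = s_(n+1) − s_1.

S(n) = -n/(n + 2)

The ratio is (k + 1)/(k + 3).
Factor: A=k + 1; B=k + 3; C=1.
Key eq: (k + 1)·f(k+1) = (k + 2)·f(k) + (1).
d = 1 from the (1,1,0) case.
Solving with deg f ≤ 1: f(k) = k.
So s_k = (B(k−1)f/C)·t_k = (k*(k + 2))·t_k = -2*k/(k + 1).
s_(k+1) − s_k = -2/(k**2 + 3*k + 2) = t_k.
s_(n+1) = 2*(-n - 1)/(n + 2) and s_(1) = -1, so S(n) = -n/(n + 2).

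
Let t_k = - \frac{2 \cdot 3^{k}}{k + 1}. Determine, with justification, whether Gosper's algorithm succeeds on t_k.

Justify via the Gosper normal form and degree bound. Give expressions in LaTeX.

r(k) = 3*(k + 1)/(k + 2) after simplifying.
Gosper form: A/B · C(k+1)/C(k) with A=3*k + 3, B=k + 2, C=1.
Need (3*k + 3)·f(k+1) − (k + 1)·f(k) = 1.
Degrees (1,1,0) ⇒ d ≤ -1.
deg f ≤ -1 is impossible — no certificate.

No; the degree bound rules out any f.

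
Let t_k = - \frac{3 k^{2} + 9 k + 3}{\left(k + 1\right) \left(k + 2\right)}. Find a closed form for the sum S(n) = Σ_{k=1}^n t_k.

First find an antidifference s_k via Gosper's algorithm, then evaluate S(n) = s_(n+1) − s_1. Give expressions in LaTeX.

Step 1: r(k) = (k + 1)*(3*k + (k + 1)**2 + 4)/((k + 3)*(k**2 + 3*k + 1)).
Normal form (A,B,C) = (k + 1, k + 3, k**2 + 3*k + 1).
f must satisfy (k + 1)·f(k+1) − (k + 2)·f(k) = k**2 + 3*k + 1.
Degrees (1,1,2) ⇒ d ≤ 2.
Solve for f: f(k) = k**2 (degree 2 ≤ 2).
R(k) = B(k−1)·f(k)/C(k) = k**2*(k + 2)/(k**2 + 3*k + 1); s_k = R·t_k = -3*k**2/(k + 1).
Verify: 3*(-k**2 - 3*k - 1)/(k**2 + 3*k + 2) matches t_k.
Telescope: S(n) = s_(n+1) − s_(1) = 3*(-n**2 - 2*n - 1)/(n + 2) − (-3/2) = 3*n*(-2*n - 3)/(2*(n + 2)).

S(n) = \frac{3 n \left(- 2 n - 3\right)}{2 \left(n + 2\right)}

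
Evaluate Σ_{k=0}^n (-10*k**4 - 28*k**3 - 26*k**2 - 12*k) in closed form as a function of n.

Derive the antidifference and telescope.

S(n) = 2*n*(-n**4 - 6*n**3 - 13*n**2 - 13*n - 5)

t_(k+1)/t_k = (5*k**4 + 34*k**3 + 85*k**2 + 94*k + 38)/(k*(5*k**3 + 14*k**2 + 13*k + 6)).
Gosper form: A/B · C(k+1)/C(k) with A=1, B=1, C=k**4 + 14*k**3/5 + 13*k**2/5 + 6*k/5.
Set up (1)·f(k+1) − (1)·f(k) − (k**4 + 14*k**3/5 + 13*k**2/5 + 6*k/5) = 0.
d = 5 from the (0,0,4) case.
Solve for f: f(k) = k*(k - 1)*(k**3 + 2*k**2 + k + 1)/5 (degree 5 ≤ 5).
Get s_k = R·t_k = 2*k*(-k**4 - k**3 + k**2 + 1) with R(k) = B(k−1)f(k)/C(k) = (k - 1)*(k**3 + 2*k**2 + k + 1)/(5*k**3 + 14*k**2 + 13*k + 6).
Check: Δs_k = 2*k*(-5*k**3 - 14*k**2 - 13*k - 6). ✓
Telescope: S(n) = s_(n+1) − s_(0) = 2*n*(-n**4 - 6*n**3 - 13*n**2 - 13*n - 5) − (0) = 2*n*(-n**4 - 6*n**3 - 13*n**2 - 13*n - 5).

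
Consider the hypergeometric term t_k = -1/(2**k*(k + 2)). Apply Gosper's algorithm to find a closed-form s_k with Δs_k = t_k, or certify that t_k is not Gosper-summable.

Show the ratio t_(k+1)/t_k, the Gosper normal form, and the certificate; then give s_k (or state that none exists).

none (Gosper's algorithm certifies no s_k)

Step 1: r(k) = (k + 2)/(2*(k + 3)).
A = k/2 + 1, B = k + 3, C = 1.
Set up (k/2 + 1)·f(k+1) − (k + 2)·f(k) − (1) = 0.
Bound: deg f ≤ -1.
deg f ≤ -1 is impossible — no certificate.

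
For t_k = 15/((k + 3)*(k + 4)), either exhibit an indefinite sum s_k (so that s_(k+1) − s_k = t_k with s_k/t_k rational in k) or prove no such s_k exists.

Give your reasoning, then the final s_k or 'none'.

t_(k+1)/t_k = (k + 3)/(k + 5).
Factor: A=k + 3; B=k + 5; C=1.
f must satisfy (k + 3)·f(k+1) − (k + 4)·f(k) = 1.
d = 1 from the (1,1,0) case.
Match coefficients ⇒ f(k) = k/3.
Get s_k = R·t_k = 5*k/(k + 3) with R(k) = B(k−1)f(k)/C(k) = k*(k + 4)/3.
Check: Δs_k = 15/(k**2 + 7*k + 12). ✓

s_k = 5*k/(k + 3)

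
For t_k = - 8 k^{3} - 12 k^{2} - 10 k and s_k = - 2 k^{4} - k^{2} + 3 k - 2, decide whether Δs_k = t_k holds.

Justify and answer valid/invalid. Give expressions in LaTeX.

s_(k+1) = 3*k - 2*(k + 1)**4 - (k + 1)**2 + 1
s_(k+1) − s_k = 2*k*(-4*k**2 - 6*k - 5)
(s_(k+1) − s_k) − t_k = 0

Valid: the claim telescopes to t_k.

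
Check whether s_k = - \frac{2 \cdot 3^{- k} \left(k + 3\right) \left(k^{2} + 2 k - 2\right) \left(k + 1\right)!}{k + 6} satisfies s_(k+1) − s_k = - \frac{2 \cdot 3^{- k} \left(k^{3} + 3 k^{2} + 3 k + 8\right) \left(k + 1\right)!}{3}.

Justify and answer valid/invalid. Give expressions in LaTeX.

Invalid: residual \frac{2 \cdot 3^{- k} \left(k^{4} + 9 k^{3} + 18 k^{2} + 20 k + 54\right) \left(k + 1\right)!}{\left(k + 6\right) \left(k + 7\right)} ≠ 0.

s_(k+1) = -2*(k + 4)*(k**2 + 4*k + 1)*factorial(k + 2)/(3*3**k*(k + 7))
s_(k+1) − s_k = -2*(k**5 + 13*k**4 + 57*k**3 + 119*k**2 + 170*k + 174)*factorial(k + 1)/(3*3**k*(k + 6)*(k + 7))
(s_(k+1) − s_k) − t_k = 2*(k**4 + 9*k**3 + 18*k**2 + 20*k + 54)*factorial(k + 1)/(3**k*(k + 6)*(k + 7))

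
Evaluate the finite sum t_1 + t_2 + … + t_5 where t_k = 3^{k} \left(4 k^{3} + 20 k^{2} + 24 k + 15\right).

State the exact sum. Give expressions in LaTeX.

r(k) = 3*(4*k**3 + 32*k**2 + 76*k + 63)/(4*k**3 + 20*k**2 + 24*k + 15) after simplifying.
Normal form (A,B,C) = (3, 1, k**3 + 5*k**2 + 6*k + 15/4).
Solve (3)·f(k+1) − (1)·f(k) = k**3 + 5*k**2 + 6*k + 15/4.
d = 3 from the (0,0,3) case.
Coefficient equations give f(k) = (2*k**3 + k**2 + 3)/4.
Certificate R = B(k−1)f/C = (2*k**3 + k**2 + 3)/(4*k**3 + 20*k**2 + 24*k + 15) gives s_k = 3**k*(2*k**3 + k**2 + 3).
s_(k+1) − s_k = 3**k*(4*k**3 + 20*k**2 + 24*k + 15) = t_k.
Telescoping: Σ = s_(6) − s_(1) = 343359 − (18) = 343341.

Σ = 343341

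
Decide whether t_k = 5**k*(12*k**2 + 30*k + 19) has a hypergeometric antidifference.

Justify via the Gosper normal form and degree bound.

Yes. s_k = 5**k*(3*k**2 + 1).

Ratio r(k) = 5*(12*k**2 + 54*k + 61)/(12*k**2 + 30*k + 19).
Factor: A=5; B=1; C=k**2 + 5*k/2 + 19/12.
Key eq: (5)·f(k+1) = (1)·f(k) + (k**2 + 5*k/2 + 19/12).
d = 2 from the (0,0,2) case.
Solving with deg f ≤ 2: f(k) = (3*k**2 + 1)/12.
R(k) = B(k−1)·f(k)/C(k) = (3*k**2 + 1)/(12*k**2 + 30*k + 19); s_k = R·t_k = 5**k*(3*k**2 + 1).
Δs = 5**k*(12*k**2 + 30*k + 19), as required.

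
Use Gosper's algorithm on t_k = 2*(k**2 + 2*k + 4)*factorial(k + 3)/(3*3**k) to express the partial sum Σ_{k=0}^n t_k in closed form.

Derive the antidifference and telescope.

S(n) = 2*3**(-n - 1)*(n + 1)*factorial(n + 4)

Step 1: r(k) = (k + 4)*(2*k + (k + 1)**2 + 6)/(3*(k**2 + 2*k + 4)).
A = k/3 + 4/3, B = 1, C = k**2 + 2*k + 4.
Solve (k/3 + 4/3)·f(k+1) − (1)·f(k) = k**2 + 2*k + 4.
Degrees (1,0,2) ⇒ d ≤ 1.
Solving with deg f ≤ 1: f(k) = 3*k.
Get s_k = R·t_k = 2*k*factorial(k + 3)/3**k with R(k) = B(k−1)f(k)/C(k) = 3*k/(k**2 + 2*k + 4).
s_(k+1) − s_k = 2*(k**2 + 2*k + 4)*factorial(k + 3)/(3*3**k) = t_k.
Telescope: S(n) = s_(n+1) − s_(0) = 2*3**(-n - 1)*(n + 1)*factorial(n + 4) − (0) = 2*3**(-n - 1)*(n + 1)*factorial(n + 4).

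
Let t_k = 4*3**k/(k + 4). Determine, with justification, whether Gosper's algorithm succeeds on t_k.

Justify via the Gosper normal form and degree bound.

Compute t_(k+1)/t_k: get 3*(k + 4)/(k + 5).
So A=3*k + 12 and B=k + 5, with C=1.
f must satisfy (3*k + 12)·f(k+1) − (k + 4)·f(k) = 1.
d = -1 from the (1,1,0) case.
deg f ≤ -1 is impossible — no certificate.

No. Not Gosper-summable.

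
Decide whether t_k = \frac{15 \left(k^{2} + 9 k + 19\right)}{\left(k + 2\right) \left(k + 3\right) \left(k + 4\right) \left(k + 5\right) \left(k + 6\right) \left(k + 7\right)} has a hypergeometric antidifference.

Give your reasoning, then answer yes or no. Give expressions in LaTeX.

Ratio r(k) = (k + 2)*(9*k + (k + 1)**2 + 28)/((k + 8)*(k**2 + 9*k + 19)).
Normal form (A,B,C) = (k + 2, k + 8, k**2 + 9*k + 19).
Need (k + 2)·f(k+1) − (k + 7)·f(k) = k**2 + 9*k + 19.
Degrees (1,1,2) ⇒ d ≤ 5.
Solve for f: f(k) = k*(k + 3)*(k + 5)*(k**2 + 12*k + 44)/144 (degree 5 ≤ 5).
Get s_k = R·t_k = 5*k*(k**2 + 12*k + 44)/(48*(k**3 + 12*k**2 + 44*k + 48)) with R(k) = B(k−1)f(k)/C(k) = k*(k + 3)*(k + 5)*(k + 7)*(k**2 + 12*k + 44)/(144*(k**2 + 9*k + 19)).
Verify: 15*(k**2 + 9*k + 19)/(k**6 + 27*k**5 + 295*k**4 + 1665*k**3 + 5104*k**2 + 8028*k + 5040) matches t_k.

Yes. s_k = \frac{5 k \left(k^{2} + 12 k + 44\right)}{48 \left(k^{3} + 12 k^{2} + 44 k + 48\right)}.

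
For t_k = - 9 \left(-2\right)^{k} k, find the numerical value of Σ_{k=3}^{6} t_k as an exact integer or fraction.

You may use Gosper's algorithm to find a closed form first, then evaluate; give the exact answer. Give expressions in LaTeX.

Σ = -2376

Compute t_(k+1)/t_k: get -2 - 2/k.
Factor: A=-2; B=1; C=k.
Key eq: (-2)·f(k+1) = (1)·f(k) + (k).
From deg A=0, deg B=0, deg C=1: d=1.
Coefficient equations give f(k) = -(3*k - 2)/9.
So s_k = (B(k−1)f/C)·t_k = (-(3*k - 2)/(9*k))·t_k = (-2)**k*(3*k - 2).
Verify: -9*(-2)**k*k matches t_k.
Sum = s_(7) − s_(3); s_(7) = -2432, s_(3) = -56 ⇒ -2376.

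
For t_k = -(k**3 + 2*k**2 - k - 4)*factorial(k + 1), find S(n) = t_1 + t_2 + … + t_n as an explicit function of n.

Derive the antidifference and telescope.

S(n) = -n**4*factorial(n) - 4*n**3*factorial(n) - n**2*factorial(n) + 10*n*factorial(n) + 8*factorial(n) - 8

Step 1: r(k) = (k**4 + 7*k**3 + 16*k**2 + 10*k - 4)/(k**3 + 2*k**2 - k - 4).
Normal form (A,B,C) = (k + 2, 1, k**3 + 2*k**2 - k - 4).
Key eq: (k + 2)·f(k+1) = (1)·f(k) + (k**3 + 2*k**2 - k - 4).
From deg A=1, deg B=0, deg C=3: d=2.
Coefficient equations give f(k) = k**2 - k - 4.
Get s_k = R·t_k = (-k**2 + k + 4)*factorial(k + 1) with R(k) = B(k−1)f(k)/C(k) = (k**2 - k - 4)/(k**3 + 2*k**2 - k - 4).
Δs = -(k**3 + 2*k**2 - k - 4)*factorial(k + 1), as required.
s_(n+1) = -(n**2 + n - 4)*factorial(n + 2) and s_(1) = 8, so S(n) = -n**4*factorial(n) - 4*n**3*factorial(n) - n**2*factorial(n) + 10*n*factorial(n) + 8*factorial(n) - 8.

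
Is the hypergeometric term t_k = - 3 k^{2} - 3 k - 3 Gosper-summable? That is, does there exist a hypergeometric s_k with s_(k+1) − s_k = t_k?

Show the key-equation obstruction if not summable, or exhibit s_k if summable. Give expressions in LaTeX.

Ratio r(k) = (k + (k + 1)**2 + 2)/(k**2 + k + 1).
A = 1, B = 1, C = k**2 + k + 1.
Set up (1)·f(k+1) − (1)·f(k) − (k**2 + k + 1) = 0.
Bound: deg f ≤ 3.
Solve for f: f(k) = k*(k**2 + 2)/3 (degree 3 ≤ 3).
Get s_k = R·t_k = k*(-k**2 - 2) with R(k) = B(k−1)f(k)/C(k) = k*(k**2 + 2)/(3*(k**2 + k + 1)).
Verify: -3*k**2 - 3*k - 3 matches t_k.

Yes. s_k = k \left(- k^{2} - 2\right).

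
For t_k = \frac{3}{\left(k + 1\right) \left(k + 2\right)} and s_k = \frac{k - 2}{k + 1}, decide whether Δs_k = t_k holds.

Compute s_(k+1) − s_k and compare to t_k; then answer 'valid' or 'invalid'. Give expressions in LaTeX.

s_(k+1) = (k - 1)/(k + 2)
s_(k+1) − s_k = 3/(k**2 + 3*k + 2)
(s_(k+1) − s_k) − t_k = 0

valid; difference matches t_k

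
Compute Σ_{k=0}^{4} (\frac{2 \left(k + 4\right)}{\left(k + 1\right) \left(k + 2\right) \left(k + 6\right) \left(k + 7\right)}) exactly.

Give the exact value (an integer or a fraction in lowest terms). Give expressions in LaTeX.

Step 1: r(k) = (k + 1)*(k + 5)*(k + 6)/((k + 3)*(k + 4)*(k + 8)).
Take A(k)=k + 1, B(k)=k + 8, C(k)=k**4 + 16*k**3 + 95*k**2 + 248*k + 240.
Need (k + 1)·f(k+1) − (k + 7)·f(k) = k**4 + 16*k**3 + 95*k**2 + 248*k + 240.
Degrees (1,1,4) ⇒ d ≤ 6.
Coefficient equations give f(k) = k*(k + 2)*(k + 3)*(k + 4)*(k + 5)*(k + 7)/12.
Certificate R = B(k−1)f/C = k*(k + 2)*(k + 7)**2/(12*(k + 4)) gives s_k = k*(k + 7)/(6*(k**2 + 7*k + 6)).
Check: Δs_k = 2*(k + 4)/(k**4 + 16*k**3 + 83*k**2 + 152*k + 84). ✓
Sum = s_(5) − s_(0); s_(5) = 5/33, s_(0) = 0 ⇒ 5/33.

Σ = 5/33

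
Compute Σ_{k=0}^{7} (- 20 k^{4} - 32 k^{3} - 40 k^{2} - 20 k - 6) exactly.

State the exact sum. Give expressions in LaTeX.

Σ = -124816

t_(k+1)/t_k = (10*k**4 + 56*k**3 + 128*k**2 + 138*k + 59)/(10*k**4 + 16*k**3 + 20*k**2 + 10*k + 3).
Normal form (A,B,C) = (1, 1, k**4 + 8*k**3/5 + 2*k**2 + k + 3/10).
Set up (1)·f(k+1) − (1)·f(k) − (k**4 + 8*k**3/5 + 2*k**2 + k + 3/10) = 0.
d = 5 from the (0,0,4) case.
Solve for f: f(k) = k*(2*k**4 - k**3 + 2*k**2 - k + 1)/10 (degree 5 ≤ 5).
Get s_k = R·t_k = 2*k*(-2*k**4 + k**3 - 2*k**2 + k - 1) with R(k) = B(k−1)f(k)/C(k) = k*(2*k**4 - k**3 + 2*k**2 - k + 1)/(10*k**4 + 16*k**3 + 20*k**2 + 10*k + 3).
Check: Δs_k = -20*k**4 - 32*k**3 - 40*k**2 - 20*k - 6. ✓
Sum = s_(8) − s_(0); s_(8) = -124816, s_(0) = 0 ⇒ -124816.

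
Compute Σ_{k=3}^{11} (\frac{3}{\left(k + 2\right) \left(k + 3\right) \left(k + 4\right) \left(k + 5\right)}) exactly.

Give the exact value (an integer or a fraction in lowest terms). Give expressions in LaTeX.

Σ = 1/224

Compute t_(k+1)/t_k: get (k + 2)/(k + 6).
Gosper form: A/B · C(k+1)/C(k) with A=k + 2, B=k + 6, C=1.
Need (k + 2)·f(k+1) − (k + 5)·f(k) = 1.
d = 3 from the (1,1,0) case.
Coefficient equations give f(k) = k*(k**2 + 9*k + 26)/72.
Certificate R = B(k−1)f/C = k*(k + 5)*(k**2 + 9*k + 26)/72 gives s_k = k*(k**2 + 9*k + 26)/(24*(k + 2)*(k + 3)*(k + 4)).
Check: Δs_k = 3/(k**4 + 14*k**3 + 71*k**2 + 154*k + 120). ✓
Sum = s_(12) − s_(3); s_(12) = 139/3360, s_(3) = 31/840 ⇒ 1/224.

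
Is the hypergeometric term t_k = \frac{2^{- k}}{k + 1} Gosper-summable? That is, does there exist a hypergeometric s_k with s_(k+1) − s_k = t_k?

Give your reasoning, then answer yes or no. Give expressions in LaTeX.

Compute t_(k+1)/t_k: get (k + 1)/(2*(k + 2)).
Factor: A=k/2 + 1/2; B=k + 2; C=1.
Need (k/2 + 1/2)·f(k+1) − (k + 1)·f(k) = 1.
Bound: deg f ≤ -1.
Negative degree bound (-1): no f exists, t_k not Gosper-summable.

No — t_k has no hypergeometric antidifference.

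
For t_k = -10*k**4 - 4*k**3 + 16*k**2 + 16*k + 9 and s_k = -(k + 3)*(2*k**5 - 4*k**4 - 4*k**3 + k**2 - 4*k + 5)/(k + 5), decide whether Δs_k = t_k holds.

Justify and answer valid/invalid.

s_(k+1) = (-2*k**6 - 14*k**5 - 24*k**4 + 15*k**3 + 80*k**2 + 84*k + 16)/(k + 6)
s_(k+1) − s_k = (-10*k**6 - 98*k**5 - 212*k**4 + 88*k**3 + 471*k**2 + 409*k + 170)/(k**2 + 11*k + 30)
(s_(k+1) − s_k) − t_k = 2*(8*k**5 + 58*k**4 + 8*k**3 - 97*k**2 - 85*k - 50)/(k**2 + 11*k + 30)

Invalid: residual 2*(8*k**5 + 58*k**4 + 8*k**3 - 97*k**2 - 85*k - 50)/(k**2 + 11*k + 30) ≠ 0.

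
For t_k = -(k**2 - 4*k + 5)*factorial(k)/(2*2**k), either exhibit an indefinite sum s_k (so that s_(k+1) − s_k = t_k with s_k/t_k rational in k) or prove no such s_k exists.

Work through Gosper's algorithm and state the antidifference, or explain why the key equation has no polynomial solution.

s_k = -(k - 4)*factorial(k)/2**k

r(k) = (k**3 - k**2 + 2)/(2*(k**2 - 4*k + 5)) after simplifying.
Factor: A=k/2 + 1/2; B=1; C=k**2 - 4*k + 5.
Set up (k/2 + 1/2)·f(k+1) − (1)·f(k) − (k**2 - 4*k + 5) = 0.
From deg A=1, deg B=0, deg C=2: d=1.
Solve for f: f(k) = 2*(k - 4) (degree 1 ≤ 1).
R(k) = B(k−1)·f(k)/C(k) = 2*(k - 4)/(k**2 - 4*k + 5); s_k = R·t_k = -(k - 4)*factorial(k)/2**k.
Verify: -(k**2 - 4*k + 5)*factorial(k)/(2*2**k) matches t_k.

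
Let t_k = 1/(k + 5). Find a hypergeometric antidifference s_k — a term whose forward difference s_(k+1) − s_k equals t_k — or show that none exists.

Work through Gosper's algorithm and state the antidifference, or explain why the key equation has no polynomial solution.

r(k) = (k + 5)/(k + 6) after simplifying.
So A=k + 5 and B=k + 6, with C=1.
Need (k + 5)·f(k+1) − (k + 5)·f(k) = 1.
Degrees (1,1,0) ⇒ d ≤ 0.
Put f(k) = c0: A·f(k+1) − B(k−1)·f(k) − C = -1; need -1 = 0 — inconsistent ⇒ no f, not summable.

no hypergeometric antidifference exists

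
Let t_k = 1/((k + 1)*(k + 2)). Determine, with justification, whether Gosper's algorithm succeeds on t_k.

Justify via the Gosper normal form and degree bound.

Step 1: r(k) = (k + 1)/(k + 3).
Gosper form: A/B · C(k+1)/C(k) with A=k + 1, B=k + 3, C=1.
Solve (k + 1)·f(k+1) − (k + 2)·f(k) = 1.
Bound: deg f ≤ 1.
Coefficient equations give f(k) = k.
Get s_k = R·t_k = k/(k + 1) with R(k) = B(k−1)f(k)/C(k) = k*(k + 2).
Check: Δs_k = 1/(k**2 + 3*k + 2). ✓

Yes. s_k = k/(k + 1).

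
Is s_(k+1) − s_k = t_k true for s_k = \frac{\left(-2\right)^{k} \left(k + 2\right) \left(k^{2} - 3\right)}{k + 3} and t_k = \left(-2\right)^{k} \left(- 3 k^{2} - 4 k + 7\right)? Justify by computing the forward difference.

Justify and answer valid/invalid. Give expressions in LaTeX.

s_(k+1) = (-2)**(k + 1)*(k + 3)*((k + 1)**2 - 3)/(k + 4)
s_(k+1) − s_k = (-2)**k*(-3*k**4 - 22*k**3 - 43*k**2 + 6*k + 60)/(k**2 + 7*k + 12)
(s_(k+1) − s_k) − t_k = (-2)**k*(3*k**3 + 14*k**2 + 5*k - 24)/(k**2 + 7*k + 12)

Invalid: residual \frac{\left(-2\right)^{k} \left(3 k^{3} + 14 k^{2} + 5 k - 24\right)}{k^{2} + 7 k + 12} ≠ 0.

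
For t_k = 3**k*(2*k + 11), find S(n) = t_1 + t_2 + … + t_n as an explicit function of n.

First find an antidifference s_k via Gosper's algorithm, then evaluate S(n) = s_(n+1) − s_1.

S(n) = 3*3**n*n + 15*3**n - 15

The ratio is 3*(2*k + 13)/(2*k + 11).
So A=3 and B=1, with C=k + 11/2.
Solve (3)·f(k+1) − (1)·f(k) = k + 11/2.
d = 1 from the (0,0,1) case.
Match coefficients ⇒ f(k) = (k + 4)/2.
Then R = B(k−1)f/C = (k + 4)/(2*k + 11), so s_k = R(k)·t_k = 3**k*(k + 4).
s_(k+1) − s_k = 3**k*(2*k + 11) = t_k.
s_(n+1) = 3**(n + 1)*(n + 5) and s_(1) = 15, so S(n) = 3*3**n*n + 15*3**n - 15.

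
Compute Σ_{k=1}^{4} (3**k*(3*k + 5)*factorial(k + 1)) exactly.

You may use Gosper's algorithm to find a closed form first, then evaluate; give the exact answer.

Step 1: r(k) = 3*(k + 2)*(3*k + 8)/(3*k + 5).
Take A(k)=3*k + 6, B(k)=1, C(k)=k + 5/3.
Solve (3*k + 6)·f(k+1) − (1)·f(k) = k + 5/3.
Degrees (1,0,1) ⇒ d ≤ 0.
Coefficient equations give f(k) = 1/3.
R(k) = B(k−1)·f(k)/C(k) = 1/(3*k + 5); s_k = R·t_k = 3**k*factorial(k + 1).
Verify: 3**k*(3*k + 5)*factorial(k + 1) matches t_k.
Evaluate s at k=5 and k=1: 174960 and 6; difference 174954.

Σ = 174954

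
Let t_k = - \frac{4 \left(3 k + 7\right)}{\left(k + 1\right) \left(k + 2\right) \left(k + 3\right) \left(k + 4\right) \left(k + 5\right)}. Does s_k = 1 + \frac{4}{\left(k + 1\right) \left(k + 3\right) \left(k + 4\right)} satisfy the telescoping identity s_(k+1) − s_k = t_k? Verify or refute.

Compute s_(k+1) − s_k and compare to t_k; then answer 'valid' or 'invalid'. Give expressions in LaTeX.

Valid — Δs_k = t_k.

s_(k+1) = 1 + 4/((k + 2)*(k + 4)*(k + 5))
s_(k+1) − s_k = 4*(-3*k - 7)/(k**5 + 15*k**4 + 85*k**3 + 225*k**2 + 274*k + 120)
(s_(k+1) − s_k) − t_k = 0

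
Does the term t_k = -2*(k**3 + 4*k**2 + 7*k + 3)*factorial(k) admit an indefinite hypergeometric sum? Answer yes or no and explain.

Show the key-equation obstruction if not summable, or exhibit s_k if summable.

Compute t_(k+1)/t_k: get (k**4 + 8*k**3 + 25*k**2 + 33*k + 15)/(k**3 + 4*k**2 + 7*k + 3).
Factor: A=k + 1; B=1; C=k**3 + 4*k**2 + 7*k + 3.
f must satisfy (k + 1)·f(k+1) − (1)·f(k) = k**3 + 4*k**2 + 7*k + 3.
Bound: deg f ≤ 2.
Solve for f: f(k) = k**2 + 2*k + 2 (degree 2 ≤ 2).
Certificate R = B(k−1)f/C = (k**2 + 2*k + 2)/(k**3 + 4*k**2 + 7*k + 3) gives s_k = -2*(k**2 + 2*k + 2)*factorial(k).
s_(k+1) − s_k = -2*(k**3 + 4*k**2 + 7*k + 3)*factorial(k) = t_k.

Yes. s_k = -2*(k**2 + 2*k + 2)*factorial(k).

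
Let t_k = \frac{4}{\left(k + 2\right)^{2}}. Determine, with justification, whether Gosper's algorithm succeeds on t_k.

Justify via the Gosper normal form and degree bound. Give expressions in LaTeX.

No. Not Gosper-summable.

r(k) = (k + 2)**2/(k + 3)**2 after simplifying.
So A=k**2 + 4*k + 4 and B=k**2 + 6*k + 9, with C=1.
Set up (k**2 + 4*k + 4)·f(k+1) − (k**2 + 4*k + 4)·f(k) − (1) = 0.
From deg A=2, deg B=2, deg C=0: d=0.
Generic f = c0 gives residual -1; -1 = 0 cannot hold, so t_k is not Gosper-summable.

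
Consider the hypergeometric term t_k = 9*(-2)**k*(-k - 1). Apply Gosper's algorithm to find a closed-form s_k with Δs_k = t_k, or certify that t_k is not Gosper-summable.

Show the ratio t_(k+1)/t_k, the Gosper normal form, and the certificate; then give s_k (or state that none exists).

r(k) = 2*(-k - 2)/(k + 1) after simplifying.
A = -2, B = 1, C = k + 1.
f must satisfy (-2)·f(k+1) − (1)·f(k) = k + 1.
d = 1 from the (0,0,1) case.
A polynomial solution: f(k) = -(3*k + 1)/9.
Then R = B(k−1)f/C = -(3*k + 1)/(9*(k + 1)), so s_k = R(k)·t_k = (-2)**k*(3*k + 1).
s_(k+1) − s_k = 9*(-2)**k*(-k - 1) = t_k.

s_k = (-2)**k*(3*k + 1)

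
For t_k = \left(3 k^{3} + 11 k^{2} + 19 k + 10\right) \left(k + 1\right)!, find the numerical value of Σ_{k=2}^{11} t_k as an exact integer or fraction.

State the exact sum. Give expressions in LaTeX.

Compute t_(k+1)/t_k: get (3*k**4 + 26*k**3 + 90*k**2 + 143*k + 86)/(3*k**3 + 11*k**2 + 19*k + 10).
Factor: A=k + 2; B=1; C=k**3 + 11*k**2/3 + 19*k/3 + 10/3.
Solve (k + 2)·f(k+1) − (1)·f(k) = k**3 + 11*k**2/3 + 19*k/3 + 10/3.
deg f ≤ 2 (via 1,0,3).
Solving with deg f ≤ 2: f(k) = k*(3*k + 2)/3.
Certificate R = B(k−1)f/C = k*(3*k + 2)/(3*k**3 + 11*k**2 + 19*k + 10) gives s_k = k*(3*k + 2)*factorial(k + 1).
s_(k+1) − s_k = (3*k**3 + 11*k**2 + 19*k + 10)*factorial(k + 1) = t_k.
Σ_(k=2)^(11) t_k = s_(12) − s_(2) = 2839521484800 − (96) = 2839521484704.

Σ = 2839521484704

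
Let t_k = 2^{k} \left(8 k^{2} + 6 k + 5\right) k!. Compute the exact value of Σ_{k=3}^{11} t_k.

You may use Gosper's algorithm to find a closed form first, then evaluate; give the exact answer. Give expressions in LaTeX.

The ratio is 2*(8*k**3 + 30*k**2 + 41*k + 19)/(8*k**2 + 6*k + 5).
Gosper form: A/B · C(k+1)/C(k) with A=2*k + 2, B=1, C=k**2 + 3*k/4 + 5/8.
Set up (2*k + 2)·f(k+1) − (1)·f(k) − (k**2 + 3*k/4 + 5/8) = 0.
d = 1 from the (1,0,2) case.
Match coefficients ⇒ f(k) = (4*k - 3)/8.
R(k) = B(k−1)·f(k)/C(k) = (4*k - 3)/(8*k**2 + 6*k + 5); s_k = R·t_k = 2**k*(4*k - 3)*factorial(k).
Verify: 2**k*(8*k**2 + 6*k + 5)*factorial(k) matches t_k.
Σ_(k=3)^(11) t_k = s_(12) − s_(3) = 88289574912000 − (432) = 88289574911568.

Σ = 88289574911568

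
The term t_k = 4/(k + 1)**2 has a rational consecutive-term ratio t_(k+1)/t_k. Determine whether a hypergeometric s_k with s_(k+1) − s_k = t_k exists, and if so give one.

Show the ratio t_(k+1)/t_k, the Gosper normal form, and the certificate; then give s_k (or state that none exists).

Compute t_(k+1)/t_k: get (k + 1)**2/(k + 2)**2.
Gosper form: A/B · C(k+1)/C(k) with A=k**2 + 2*k + 1, B=k**2 + 4*k + 4, C=1.
Key eq: (k**2 + 2*k + 1)·f(k+1) = (k**2 + 2*k + 1)·f(k) + (1).
Degrees (2,2,0) ⇒ d ≤ 0.
Put f(k) = c0: A·f(k+1) − B(k−1)·f(k) − C = -1; need -1 = 0 — inconsistent ⇒ no f, not summable.

none — t_k is not Gosper-summable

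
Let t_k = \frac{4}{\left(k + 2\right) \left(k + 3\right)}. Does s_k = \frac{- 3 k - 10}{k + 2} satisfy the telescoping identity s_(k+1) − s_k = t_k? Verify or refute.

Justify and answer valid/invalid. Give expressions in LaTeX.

s_(k+1) = (-3*k - 13)/(k + 3)
s_(k+1) − s_k = 4/(k**2 + 5*k + 6)
(s_(k+1) − s_k) − t_k = 0

Valid: the claim telescopes to t_k.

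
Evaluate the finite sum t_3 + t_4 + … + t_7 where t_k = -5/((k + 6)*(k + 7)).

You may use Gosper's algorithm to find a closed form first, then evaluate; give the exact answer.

Σ = -25/126

r(k) = (k + 6)/(k + 8) after simplifying.
Gosper form: A/B · C(k+1)/C(k) with A=k + 6, B=k + 8, C=1.
Key eq: (k + 6)·f(k+1) = (k + 7)·f(k) + (1).
Bound: deg f ≤ 1.
Solve for f: f(k) = k/6 (degree 1 ≤ 1).
So s_k = (B(k−1)f/C)·t_k = (k*(k + 7)/6)·t_k = -5*k/(6*k + 36).
Δs = -5/(k**2 + 13*k + 42), as required.
Σ_(k=3)^(7) t_k = s_(8) − s_(3) = -10/21 − (-5/18) = -25/126.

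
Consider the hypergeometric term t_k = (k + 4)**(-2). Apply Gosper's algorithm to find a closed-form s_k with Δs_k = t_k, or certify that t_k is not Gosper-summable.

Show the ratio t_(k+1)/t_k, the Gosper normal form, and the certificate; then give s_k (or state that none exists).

no hypergeometric antidifference exists

The ratio is (k + 4)**2/(k + 5)**2.
Normal form (A,B,C) = (k**2 + 8*k + 16, k**2 + 10*k + 25, 1).
f must satisfy (k**2 + 8*k + 16)·f(k+1) − (k**2 + 8*k + 16)·f(k) = 1.
Bound: deg f ≤ 0.
Generic f = c0 gives residual -1; -1 = 0 cannot hold, so t_k is not Gosper-summable.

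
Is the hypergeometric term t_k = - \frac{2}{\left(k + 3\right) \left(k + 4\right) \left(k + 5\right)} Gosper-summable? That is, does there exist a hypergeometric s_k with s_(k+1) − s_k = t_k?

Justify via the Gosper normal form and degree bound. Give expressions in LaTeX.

r(k) = (k + 3)/(k + 6) after simplifying.
Gosper form: A/B · C(k+1)/C(k) with A=k + 3, B=k + 6, C=1.
Set up (k + 3)·f(k+1) − (k + 5)·f(k) − (1) = 0.
From deg A=1, deg B=1, deg C=0: d=2.
A polynomial solution: f(k) = k*(k + 7)/24.
R(k) = B(k−1)·f(k)/C(k) = k*(k + 5)*(k + 7)/24; s_k = R·t_k = k*(-k - 7)/(12*(k + 3)*(k + 4)).
Δs = -2/(k**3 + 12*k**2 + 47*k + 60), as required.

Yes. s_k = \frac{k \left(- k - 7\right)}{12 \left(k + 3\right) \left(k + 4\right)}.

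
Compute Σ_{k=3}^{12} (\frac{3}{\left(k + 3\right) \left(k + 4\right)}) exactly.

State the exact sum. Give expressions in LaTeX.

Compute t_(k+1)/t_k: get (k + 3)/(k + 5).
So A=k + 3 and B=k + 5, with C=1.
Set up (k + 3)·f(k+1) − (k + 4)·f(k) − (1) = 0.
Degrees (1,1,0) ⇒ d ≤ 1.
Match coefficients ⇒ f(k) = k/3.
Then R = B(k−1)f/C = k*(k + 4)/3, so s_k = R(k)·t_k = k/(k + 3).
Verify: 3/(k**2 + 7*k + 12) matches t_k.
Sum = s_(13) − s_(3); s_(13) = 13/16, s_(3) = 1/2 ⇒ 5/16.

Σ = 5/16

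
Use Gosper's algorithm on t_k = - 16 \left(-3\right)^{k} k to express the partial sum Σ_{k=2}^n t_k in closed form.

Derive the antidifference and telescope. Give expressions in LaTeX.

S(n) = - 12 \left(-3\right)^{n} n - 3 \left(-3\right)^{n} - 45

Ratio r(k) = -3 - 3/k.
A = -3, B = 1, C = k.
Need (-3)·f(k+1) − (1)·f(k) = k.
d = 1 from the (0,0,1) case.
Coefficient equations give f(k) = -(4*k - 3)/16.
R(k) = B(k−1)·f(k)/C(k) = -(4*k - 3)/(16*k); s_k = R·t_k = (-3)**k*(4*k - 3).
Δs = -16*(-3)**k*k, as required.
Σ_(k=2)^n t_k = s_(n+1) − s_(2) = ((-3)**(n + 1)*(4*n + 1)) − (45), i.e. -12*(-3)**n*n - 3*(-3)**n - 45.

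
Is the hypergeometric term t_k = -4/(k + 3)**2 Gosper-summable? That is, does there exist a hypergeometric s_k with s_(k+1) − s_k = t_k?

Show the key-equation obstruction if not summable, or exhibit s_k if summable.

The ratio is (k + 3)**2/(k + 4)**2.
Normal form (A,B,C) = (k**2 + 6*k + 9, k**2 + 8*k + 16, 1).
f must satisfy (k**2 + 6*k + 9)·f(k+1) − (k**2 + 6*k + 9)·f(k) = 1.
Bound: deg f ≤ 0.
Generic f = c0 gives residual -1; -1 = 0 cannot hold, so t_k is not Gosper-summable.

No. Not Gosper-summable.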